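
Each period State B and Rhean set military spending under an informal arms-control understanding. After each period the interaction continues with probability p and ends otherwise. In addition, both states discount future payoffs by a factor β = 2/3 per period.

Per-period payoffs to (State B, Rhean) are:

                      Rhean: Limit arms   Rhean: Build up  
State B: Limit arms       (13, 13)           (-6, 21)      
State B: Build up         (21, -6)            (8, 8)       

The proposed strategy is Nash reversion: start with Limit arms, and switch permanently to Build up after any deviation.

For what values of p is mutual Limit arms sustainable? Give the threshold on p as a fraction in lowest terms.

Expected continuation weight on next period's payoff is β·p = 2/3·p, which plays the role of the discount factor.
Cooperation requires 2/3·p ≥ (21−13)/(21−8) = 8/13, hence p ≥ 12/13.

12/13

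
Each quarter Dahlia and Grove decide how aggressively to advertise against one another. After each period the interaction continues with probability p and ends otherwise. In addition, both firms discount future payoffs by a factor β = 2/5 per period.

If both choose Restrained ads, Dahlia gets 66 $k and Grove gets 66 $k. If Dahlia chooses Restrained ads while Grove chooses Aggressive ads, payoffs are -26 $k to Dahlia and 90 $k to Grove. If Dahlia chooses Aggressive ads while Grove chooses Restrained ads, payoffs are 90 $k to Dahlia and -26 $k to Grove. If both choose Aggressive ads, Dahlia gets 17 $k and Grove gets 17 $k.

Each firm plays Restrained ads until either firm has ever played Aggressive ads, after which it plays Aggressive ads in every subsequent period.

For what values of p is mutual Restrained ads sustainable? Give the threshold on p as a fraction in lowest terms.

With continuation probability p and discount β, the effective per-period discount factor is βp.
Grim-trigger IC: βp ≥ (90−66)/(90−17) = 24/73.
So p ≥ (24/73)/(2/5) = 60/73.

60/73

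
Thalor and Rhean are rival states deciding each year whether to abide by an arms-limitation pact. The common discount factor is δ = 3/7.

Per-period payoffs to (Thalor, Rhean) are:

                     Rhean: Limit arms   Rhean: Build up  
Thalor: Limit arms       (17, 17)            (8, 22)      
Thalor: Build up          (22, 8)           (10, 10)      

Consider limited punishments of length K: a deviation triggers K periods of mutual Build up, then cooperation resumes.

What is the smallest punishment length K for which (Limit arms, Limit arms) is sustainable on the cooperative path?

No profitable deviation requires (17−10)(δ+…+δ^K) ≥ 22−17, i.e. δ+…+δ^K ≥ 5/7 ≈ 0.7143.
With δ = 3/7, the partial sums are K=1: 0.4286, K=2: 0.6122, K=3: 0.6910, K=4: 0.7247.
K = 4 is the first length at which the sum reaches 0.7143.

4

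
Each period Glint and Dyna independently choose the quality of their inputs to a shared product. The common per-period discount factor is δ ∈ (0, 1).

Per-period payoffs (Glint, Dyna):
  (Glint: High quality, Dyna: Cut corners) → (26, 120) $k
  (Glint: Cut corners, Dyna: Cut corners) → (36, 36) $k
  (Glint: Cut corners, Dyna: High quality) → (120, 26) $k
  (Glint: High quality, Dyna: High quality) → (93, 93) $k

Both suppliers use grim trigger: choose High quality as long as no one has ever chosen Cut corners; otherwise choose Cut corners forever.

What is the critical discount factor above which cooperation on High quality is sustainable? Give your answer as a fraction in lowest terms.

93/(1−δ) ≥ 120 + 36δ/(1−δ)
93 ≥ 120 − 84δ
δ ≥ 27/84 = 9/28.

9/28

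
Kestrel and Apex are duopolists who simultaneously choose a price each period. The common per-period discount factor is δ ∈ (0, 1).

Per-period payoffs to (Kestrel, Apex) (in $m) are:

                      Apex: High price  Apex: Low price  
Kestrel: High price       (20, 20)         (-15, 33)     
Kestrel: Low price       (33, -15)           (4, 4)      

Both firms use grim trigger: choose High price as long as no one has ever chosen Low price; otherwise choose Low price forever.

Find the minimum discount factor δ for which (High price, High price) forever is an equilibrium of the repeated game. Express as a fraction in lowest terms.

Under grim trigger the critical discount factor is (T−C)/(T−P) with T = 33, C = 20, P = 4.
δ* = (33−20)/(33−4) = 13/29.

13/29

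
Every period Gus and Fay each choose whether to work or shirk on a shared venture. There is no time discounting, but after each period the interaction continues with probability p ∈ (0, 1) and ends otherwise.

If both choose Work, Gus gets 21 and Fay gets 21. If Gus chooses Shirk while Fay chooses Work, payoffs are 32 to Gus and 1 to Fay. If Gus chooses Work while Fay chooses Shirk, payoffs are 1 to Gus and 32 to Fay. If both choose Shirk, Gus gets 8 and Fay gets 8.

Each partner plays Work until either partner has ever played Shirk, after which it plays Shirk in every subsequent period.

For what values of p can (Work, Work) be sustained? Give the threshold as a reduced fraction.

11/24

Expected cooperation value is 21 + p·21 + p²·21 + … = 21/(1−p); deviation gives 32 + p·8/(1−p).
21 ≥ 32(1−p) + 8p ⇒ 24p ≥ 11 ⇒ p ≥ 11/24.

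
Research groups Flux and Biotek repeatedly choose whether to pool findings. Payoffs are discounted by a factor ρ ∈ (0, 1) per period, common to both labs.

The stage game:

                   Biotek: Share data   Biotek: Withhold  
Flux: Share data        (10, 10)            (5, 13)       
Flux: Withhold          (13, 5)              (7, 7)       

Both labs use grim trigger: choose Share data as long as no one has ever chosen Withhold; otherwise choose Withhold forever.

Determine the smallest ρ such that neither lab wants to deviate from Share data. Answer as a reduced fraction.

1/2

Cooperation forever yields 10 each period: 10/(1−ρ).
Deviating yields 13 once, then 7 forever: 13 + 7ρ/(1−ρ).
No profitable deviation requires 10/(1−ρ) ≥ 13 + 7ρ/(1−ρ).
Multiplying by (1−ρ): 10 ≥ 13(1−ρ) + 7ρ = 13 − 6ρ.
So 6ρ ≥ 3, i.e. ρ ≥ 3/6 = 1/2.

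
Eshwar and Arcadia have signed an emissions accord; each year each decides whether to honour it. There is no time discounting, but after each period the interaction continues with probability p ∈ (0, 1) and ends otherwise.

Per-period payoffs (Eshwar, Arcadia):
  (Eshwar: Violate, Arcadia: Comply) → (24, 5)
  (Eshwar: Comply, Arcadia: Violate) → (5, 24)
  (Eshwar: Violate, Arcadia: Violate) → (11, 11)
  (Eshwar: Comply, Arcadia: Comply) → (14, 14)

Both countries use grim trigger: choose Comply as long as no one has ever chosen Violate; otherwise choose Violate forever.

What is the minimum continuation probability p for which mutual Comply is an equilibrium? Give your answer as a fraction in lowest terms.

10/13

With no time discounting, the continuation probability p plays the role of the discount factor.
Grim-trigger IC: 14/(1−p) ≥ 24 + 11p/(1−p) ⇒ p ≥ (24−14)/(24−11) = 10/13.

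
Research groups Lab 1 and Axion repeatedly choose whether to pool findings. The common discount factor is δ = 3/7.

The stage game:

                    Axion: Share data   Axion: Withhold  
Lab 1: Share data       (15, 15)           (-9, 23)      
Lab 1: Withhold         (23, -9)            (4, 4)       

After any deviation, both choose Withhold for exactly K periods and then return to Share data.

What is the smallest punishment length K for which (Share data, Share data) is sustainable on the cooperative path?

5

Need Σ_{k=1}^{K} δ^k ≥ (23−15)/(15−4) = 0.7273 at δ = 3/7.
At K = 4 the sum is 0.7247 < 0.7273; at K = 5 it is 0.7392 ≥ 0.7273.
So the minimum punishment length is K = 5.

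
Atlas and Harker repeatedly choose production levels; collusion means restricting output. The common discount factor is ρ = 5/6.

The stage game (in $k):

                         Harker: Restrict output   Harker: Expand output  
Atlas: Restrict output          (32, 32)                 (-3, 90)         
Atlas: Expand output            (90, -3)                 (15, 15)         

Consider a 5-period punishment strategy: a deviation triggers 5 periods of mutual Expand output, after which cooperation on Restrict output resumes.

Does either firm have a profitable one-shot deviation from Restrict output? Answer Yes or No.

Yes

IC: ρ+…+ρ^5 ≥ (90−32)/(32−15) = 58/17.
At ρ = 5/6: partial sum = 2.9906 < 3.4118. Cooperation not sustainable.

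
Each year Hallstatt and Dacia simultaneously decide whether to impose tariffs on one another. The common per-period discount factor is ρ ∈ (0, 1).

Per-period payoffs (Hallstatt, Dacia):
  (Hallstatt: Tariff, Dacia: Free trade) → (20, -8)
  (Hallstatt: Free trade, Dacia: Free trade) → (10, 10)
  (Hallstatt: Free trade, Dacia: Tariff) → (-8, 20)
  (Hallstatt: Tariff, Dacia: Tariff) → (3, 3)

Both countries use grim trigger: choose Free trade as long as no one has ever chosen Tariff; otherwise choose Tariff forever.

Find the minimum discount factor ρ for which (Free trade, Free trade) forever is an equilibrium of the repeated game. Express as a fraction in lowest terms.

Under grim trigger the critical discount factor is (T−C)/(T−P) with T = 20, C = 10, P = 3.
ρ* = (20−10)/(20−3) = 10/17.

10/17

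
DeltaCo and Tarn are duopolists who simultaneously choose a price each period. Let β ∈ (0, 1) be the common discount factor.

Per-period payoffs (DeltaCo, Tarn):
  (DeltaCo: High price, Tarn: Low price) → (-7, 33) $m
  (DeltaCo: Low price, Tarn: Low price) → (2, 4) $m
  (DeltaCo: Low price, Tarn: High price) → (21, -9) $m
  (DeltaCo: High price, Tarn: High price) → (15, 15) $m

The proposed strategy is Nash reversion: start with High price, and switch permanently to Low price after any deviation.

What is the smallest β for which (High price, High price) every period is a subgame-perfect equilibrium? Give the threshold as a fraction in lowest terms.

For DeltaCo: deviation gain 21−15 = 6, per-period punishment loss 15−2 = 13. IC gives β ≥ 6/19.
For Tarn: gain 18, loss 11 per period, so β ≥ 18/29.
The tighter constraint is Tarn's, so cooperation needs β ≥ 18/29.

18/29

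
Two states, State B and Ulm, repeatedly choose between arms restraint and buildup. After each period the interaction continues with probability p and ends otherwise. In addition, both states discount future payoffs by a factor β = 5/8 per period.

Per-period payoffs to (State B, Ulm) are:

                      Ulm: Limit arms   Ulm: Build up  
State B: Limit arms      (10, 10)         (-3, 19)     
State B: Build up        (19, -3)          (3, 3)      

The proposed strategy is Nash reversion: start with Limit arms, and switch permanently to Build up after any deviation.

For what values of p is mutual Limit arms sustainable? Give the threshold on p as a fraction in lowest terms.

With continuation probability p and discount β, the effective per-period discount factor is βp.
Grim-trigger IC: βp ≥ (19−10)/(19−3) = 9/16.
So p ≥ (9/16)/(5/8) = 9/10.

9/10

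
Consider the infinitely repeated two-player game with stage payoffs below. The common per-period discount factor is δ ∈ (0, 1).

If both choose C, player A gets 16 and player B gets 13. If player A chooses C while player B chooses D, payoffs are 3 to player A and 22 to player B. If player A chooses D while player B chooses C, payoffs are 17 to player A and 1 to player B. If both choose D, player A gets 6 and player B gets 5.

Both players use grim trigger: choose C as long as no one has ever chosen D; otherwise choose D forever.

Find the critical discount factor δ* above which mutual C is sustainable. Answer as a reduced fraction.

9/17

player A: cooperation gives 16 each period; deviation gives 17 once then 6 forever.
  16/(1−δ) ≥ 17 + 6δ/(1−δ) ⇒ δ ≥ 1/11.
player B: cooperation gives 13 each period; deviation gives 22 once then 5 forever.
  δ ≥ 9/17.
Both must hold, so the binding constraint is player B's: δ ≥ 9/17.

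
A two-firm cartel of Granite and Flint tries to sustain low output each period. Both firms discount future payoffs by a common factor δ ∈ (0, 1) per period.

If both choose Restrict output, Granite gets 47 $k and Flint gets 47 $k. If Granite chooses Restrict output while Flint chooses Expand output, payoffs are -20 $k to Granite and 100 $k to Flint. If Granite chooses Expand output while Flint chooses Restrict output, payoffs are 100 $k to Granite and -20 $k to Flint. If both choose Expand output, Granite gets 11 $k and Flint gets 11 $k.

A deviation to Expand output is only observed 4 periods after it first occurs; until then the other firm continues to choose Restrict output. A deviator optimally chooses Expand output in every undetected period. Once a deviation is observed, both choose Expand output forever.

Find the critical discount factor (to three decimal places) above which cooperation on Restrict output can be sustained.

0.878

A deviator earns 100 for 4 periods, then 11 forever; cooperating earns 47 forever. Multiplying the IC by (1−δ):
47 ≥ 100(1−δ^4) + 11δ^4, so 89·δ^4 ≥ 53 and δ^4 ≥ 53/89.
δ ≥ (53/89)^(1/4) ≈ 0.878.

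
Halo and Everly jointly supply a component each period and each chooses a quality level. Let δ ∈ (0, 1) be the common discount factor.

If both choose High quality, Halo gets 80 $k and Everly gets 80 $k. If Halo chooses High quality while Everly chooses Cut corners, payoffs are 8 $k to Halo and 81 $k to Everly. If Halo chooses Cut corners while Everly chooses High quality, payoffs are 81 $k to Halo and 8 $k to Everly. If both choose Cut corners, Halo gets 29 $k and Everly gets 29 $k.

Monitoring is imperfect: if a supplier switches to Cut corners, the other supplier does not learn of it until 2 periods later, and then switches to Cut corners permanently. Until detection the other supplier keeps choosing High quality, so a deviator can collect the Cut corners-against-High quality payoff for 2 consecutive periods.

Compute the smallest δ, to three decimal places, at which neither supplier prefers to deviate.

Deviating for the 2 undetected periods gains 81−80 = 1 per period over cooperation, then loses 80−29 = 51 per period forever once punishment starts.
Gain: 1(1 + δ + … + δ^1); loss: 51·δ^2/(1−δ).
No profitable deviation ⇔ 1(1−δ^2) ≤ 51·δ^2, i.e. δ^2 ≥ 1/(1+51) = 1/52.
Hence δ ≥ (1/52)^(1/2) ≈ 0.139.

0.139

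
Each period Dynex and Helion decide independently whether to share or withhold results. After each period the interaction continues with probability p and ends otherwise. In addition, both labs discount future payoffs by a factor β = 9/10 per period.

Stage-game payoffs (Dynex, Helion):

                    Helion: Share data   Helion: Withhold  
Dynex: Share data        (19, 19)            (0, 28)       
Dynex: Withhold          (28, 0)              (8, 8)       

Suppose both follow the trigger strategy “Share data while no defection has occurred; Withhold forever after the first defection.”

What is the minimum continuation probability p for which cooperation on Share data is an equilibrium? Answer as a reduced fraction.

1/2

Expected continuation weight on next period's payoff is β·p = 9/10·p, which plays the role of the discount factor.
Cooperation requires 9/10·p ≥ (28−19)/(28−8) = 9/20, hence p ≥ 1/2.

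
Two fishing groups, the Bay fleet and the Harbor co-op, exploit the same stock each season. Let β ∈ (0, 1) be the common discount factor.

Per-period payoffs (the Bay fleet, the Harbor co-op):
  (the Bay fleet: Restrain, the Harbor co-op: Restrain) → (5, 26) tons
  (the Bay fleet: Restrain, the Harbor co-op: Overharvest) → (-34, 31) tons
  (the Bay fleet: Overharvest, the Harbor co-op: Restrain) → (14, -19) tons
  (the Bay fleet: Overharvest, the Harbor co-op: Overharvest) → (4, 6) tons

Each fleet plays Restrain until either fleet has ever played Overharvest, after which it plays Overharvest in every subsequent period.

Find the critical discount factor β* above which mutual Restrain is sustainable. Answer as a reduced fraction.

the Bay fleet: cooperation gives 5 each period; deviation gives 14 once then 4 forever.
  5/(1−β) ≥ 14 + 4β/(1−β) ⇒ β ≥ 9/10.
the Harbor co-op: cooperation gives 26 each period; deviation gives 31 once then 6 forever.
  β ≥ 5/25 = 1/5.
Both must hold, so the binding constraint is the Bay fleet's: β ≥ 9/10.

9/10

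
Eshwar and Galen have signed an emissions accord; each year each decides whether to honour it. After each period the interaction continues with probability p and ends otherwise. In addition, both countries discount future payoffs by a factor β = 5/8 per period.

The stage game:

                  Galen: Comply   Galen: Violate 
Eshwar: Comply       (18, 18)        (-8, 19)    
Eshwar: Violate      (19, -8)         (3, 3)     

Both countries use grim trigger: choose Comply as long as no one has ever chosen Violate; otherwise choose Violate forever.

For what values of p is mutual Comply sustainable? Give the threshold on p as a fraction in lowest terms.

With continuation probability p and discount β, the effective per-period discount factor is βp.
Grim-trigger IC: βp ≥ (19−18)/(19−3) = 1/16.
So p ≥ (1/16)/(5/8) = 1/10.

1/10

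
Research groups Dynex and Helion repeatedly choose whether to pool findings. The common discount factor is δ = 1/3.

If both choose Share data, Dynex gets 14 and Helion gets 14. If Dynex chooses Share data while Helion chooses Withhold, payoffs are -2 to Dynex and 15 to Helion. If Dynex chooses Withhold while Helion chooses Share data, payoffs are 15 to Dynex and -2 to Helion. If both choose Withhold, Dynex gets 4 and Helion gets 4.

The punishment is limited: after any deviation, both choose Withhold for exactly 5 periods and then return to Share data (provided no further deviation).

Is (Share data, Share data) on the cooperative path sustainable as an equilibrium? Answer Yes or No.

IC: δ+…+δ^5 ≥ (15−14)/(14−4) = 1/10.
At δ = 1/3: partial sum = 0.4979 ≥ 0.1000. Cooperation sustainable.

Yes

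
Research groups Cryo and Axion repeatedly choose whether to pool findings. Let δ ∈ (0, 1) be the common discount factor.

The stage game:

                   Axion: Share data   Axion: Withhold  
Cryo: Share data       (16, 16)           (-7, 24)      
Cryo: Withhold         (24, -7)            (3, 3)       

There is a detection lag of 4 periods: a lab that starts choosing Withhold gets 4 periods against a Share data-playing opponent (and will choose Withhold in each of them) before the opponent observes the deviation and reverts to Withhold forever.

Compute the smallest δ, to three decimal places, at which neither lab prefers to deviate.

A deviator earns 24 for 4 periods, then 3 forever; cooperating earns 16 forever. Multiplying the IC by (1−δ):
16 ≥ 24(1−δ^4) + 3δ^4, so 21·δ^4 ≥ 8 and δ^4 ≥ 8/21.
δ ≥ (8/21)^(1/4) ≈ 0.786.

0.786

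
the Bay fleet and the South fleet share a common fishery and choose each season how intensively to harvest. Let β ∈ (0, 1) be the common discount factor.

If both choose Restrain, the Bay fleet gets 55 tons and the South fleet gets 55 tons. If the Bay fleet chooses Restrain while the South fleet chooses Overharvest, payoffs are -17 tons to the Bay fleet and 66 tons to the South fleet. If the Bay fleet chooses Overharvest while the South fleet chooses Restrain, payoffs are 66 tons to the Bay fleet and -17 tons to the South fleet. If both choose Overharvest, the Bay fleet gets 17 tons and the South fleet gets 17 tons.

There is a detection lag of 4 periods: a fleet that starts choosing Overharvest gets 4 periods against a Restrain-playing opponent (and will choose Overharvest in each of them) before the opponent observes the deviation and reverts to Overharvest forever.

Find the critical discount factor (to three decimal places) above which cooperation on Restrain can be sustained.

A deviator earns 66 for 4 periods, then 17 forever; cooperating earns 55 forever. Multiplying the IC by (1−β):
55 ≥ 66(1−β^4) + 17β^4, so 49·β^4 ≥ 11 and β^4 ≥ 11/49.
β ≥ (11/49)^(1/4) ≈ 0.688.

0.688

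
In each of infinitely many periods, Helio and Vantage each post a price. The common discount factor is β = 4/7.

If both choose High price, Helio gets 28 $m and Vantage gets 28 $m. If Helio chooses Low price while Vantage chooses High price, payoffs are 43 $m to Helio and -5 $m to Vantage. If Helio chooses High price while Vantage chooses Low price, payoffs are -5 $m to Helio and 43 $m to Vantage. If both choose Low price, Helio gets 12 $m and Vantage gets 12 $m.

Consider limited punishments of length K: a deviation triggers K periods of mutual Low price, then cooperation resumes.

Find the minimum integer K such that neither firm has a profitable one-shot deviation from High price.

3

Need Σ_{k=1}^{K} β^k ≥ (43−28)/(28−12) = 0.9375 at β = 4/7.
At K = 2 the sum is 0.8980 < 0.9375; at K = 3 it is 1.0845 ≥ 0.9375.
So the minimum punishment length is K = 3.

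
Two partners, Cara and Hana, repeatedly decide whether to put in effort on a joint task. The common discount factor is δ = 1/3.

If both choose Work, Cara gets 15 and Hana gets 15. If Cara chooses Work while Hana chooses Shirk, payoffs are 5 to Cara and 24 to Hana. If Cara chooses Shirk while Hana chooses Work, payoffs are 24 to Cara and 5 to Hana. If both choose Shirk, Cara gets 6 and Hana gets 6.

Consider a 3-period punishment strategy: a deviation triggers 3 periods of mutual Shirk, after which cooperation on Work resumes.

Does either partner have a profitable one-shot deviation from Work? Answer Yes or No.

Yes

A one-shot deviation gives 24 now, then 6 for 3 periods, then back to 15.
Gain from deviating: (24−15) today; loss: (15−6) in each of the next 3 periods.
No-deviation condition: (15−6)(δ+…+δ^3) ≥ 24−15, i.e. δ+…+δ^3 ≥ 1.
At δ = 1/3: δ+…+δ^3 = 0.4815 < 1.0000.
So cooperation is not sustainable.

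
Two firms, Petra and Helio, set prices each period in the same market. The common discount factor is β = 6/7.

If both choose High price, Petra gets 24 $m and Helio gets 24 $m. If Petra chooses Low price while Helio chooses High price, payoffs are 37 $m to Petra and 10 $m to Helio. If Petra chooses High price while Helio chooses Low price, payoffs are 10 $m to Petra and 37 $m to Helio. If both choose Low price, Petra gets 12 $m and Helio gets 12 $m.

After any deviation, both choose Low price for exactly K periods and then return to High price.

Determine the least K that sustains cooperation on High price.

2

Need Σ_{k=1}^{K} β^k ≥ (37−24)/(24−12) = 1.0833 at β = 6/7.
At K = 1 the sum is 0.8571 < 1.0833; at K = 2 it is 1.5918 ≥ 1.0833.
So the minimum punishment length is K = 2.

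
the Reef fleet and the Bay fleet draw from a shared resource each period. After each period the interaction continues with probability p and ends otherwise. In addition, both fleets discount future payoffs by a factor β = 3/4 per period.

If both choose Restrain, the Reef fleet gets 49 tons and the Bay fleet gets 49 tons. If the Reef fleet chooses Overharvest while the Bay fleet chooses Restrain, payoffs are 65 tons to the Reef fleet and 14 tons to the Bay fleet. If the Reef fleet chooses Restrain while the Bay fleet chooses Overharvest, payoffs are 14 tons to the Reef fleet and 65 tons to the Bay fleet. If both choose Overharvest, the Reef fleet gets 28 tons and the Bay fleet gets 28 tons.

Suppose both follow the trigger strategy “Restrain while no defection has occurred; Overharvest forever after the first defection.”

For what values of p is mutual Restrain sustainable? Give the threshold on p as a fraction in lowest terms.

With continuation probability p and discount β, the effective per-period discount factor is βp.
Grim-trigger IC: βp ≥ (65−49)/(65−28) = 16/37.
So p ≥ (16/37)/(3/4) = 64/111.

64/111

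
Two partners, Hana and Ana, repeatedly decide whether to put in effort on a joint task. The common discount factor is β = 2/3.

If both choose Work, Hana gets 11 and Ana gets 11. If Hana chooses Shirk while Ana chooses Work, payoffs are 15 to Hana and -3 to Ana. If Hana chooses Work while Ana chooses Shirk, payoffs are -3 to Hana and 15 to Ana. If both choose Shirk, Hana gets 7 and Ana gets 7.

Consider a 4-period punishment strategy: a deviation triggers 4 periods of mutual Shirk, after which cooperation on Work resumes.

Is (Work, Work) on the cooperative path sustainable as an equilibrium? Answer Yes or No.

Comparing payoff streams over the 5 periods until play realigns: cooperate → 11(1+β+…+β^4); deviate → 15 + 7(β+…+β^4).
Cooperation is sustained iff (11−7)(β+…+β^4) ≥ 15−11.
β+…+β^4 = 2/3·(1−(2/3)^4)/(1−2/3) = 1.6049, and (15−11)/(11−7) = 1.0000.
1.6049 ≥ 1.0000, so cooperation is sustainable.

Yes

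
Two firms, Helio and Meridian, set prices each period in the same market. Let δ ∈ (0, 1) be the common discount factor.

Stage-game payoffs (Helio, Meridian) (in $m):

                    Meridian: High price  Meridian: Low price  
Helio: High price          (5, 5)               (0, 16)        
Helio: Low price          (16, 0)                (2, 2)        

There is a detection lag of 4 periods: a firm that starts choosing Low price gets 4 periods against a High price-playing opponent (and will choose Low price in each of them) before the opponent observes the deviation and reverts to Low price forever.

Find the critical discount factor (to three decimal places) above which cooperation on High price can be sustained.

A deviator earns 16 for 4 periods, then 2 forever; cooperating earns 5 forever. Multiplying the IC by (1−δ):
5 ≥ 16(1−δ^4) + 2δ^4, so 14·δ^4 ≥ 11 and δ^4 ≥ 11/14.
δ ≥ (11/14)^(1/4) ≈ 0.941.

0.941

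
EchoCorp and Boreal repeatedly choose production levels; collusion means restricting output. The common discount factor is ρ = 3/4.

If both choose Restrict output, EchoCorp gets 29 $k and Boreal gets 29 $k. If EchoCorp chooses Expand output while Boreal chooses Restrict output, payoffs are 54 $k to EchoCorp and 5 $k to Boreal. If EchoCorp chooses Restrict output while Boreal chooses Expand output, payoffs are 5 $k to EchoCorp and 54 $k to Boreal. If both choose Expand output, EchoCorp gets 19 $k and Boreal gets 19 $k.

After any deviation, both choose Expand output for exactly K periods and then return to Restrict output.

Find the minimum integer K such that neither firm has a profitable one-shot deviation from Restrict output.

7

Need Σ_{k=1}^{K} ρ^k ≥ (54−29)/(29−19) = 2.5000 at ρ = 3/4.
At K = 6 the sum is 2.4661 < 2.5000; at K = 7 it is 2.5995 ≥ 2.5000.
So the minimum punishment length is K = 7.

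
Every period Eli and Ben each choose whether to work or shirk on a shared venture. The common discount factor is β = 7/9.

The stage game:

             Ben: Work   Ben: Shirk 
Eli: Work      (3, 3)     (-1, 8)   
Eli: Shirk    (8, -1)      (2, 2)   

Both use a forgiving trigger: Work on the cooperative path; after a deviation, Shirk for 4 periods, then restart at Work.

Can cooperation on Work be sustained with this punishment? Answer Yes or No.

A one-shot deviation gives 8 now, then 2 for 4 periods, then back to 3.
Gain from deviating: (8−3) today; loss: (3−2) in each of the next 4 periods.
No-deviation condition: (3−2)(β+…+β^4) ≥ 8−3, i.e. β+…+β^4 ≥ 5.
At β = 7/9: β+…+β^4 = 2.2192 < 5.0000.
So cooperation is not sustainable.

No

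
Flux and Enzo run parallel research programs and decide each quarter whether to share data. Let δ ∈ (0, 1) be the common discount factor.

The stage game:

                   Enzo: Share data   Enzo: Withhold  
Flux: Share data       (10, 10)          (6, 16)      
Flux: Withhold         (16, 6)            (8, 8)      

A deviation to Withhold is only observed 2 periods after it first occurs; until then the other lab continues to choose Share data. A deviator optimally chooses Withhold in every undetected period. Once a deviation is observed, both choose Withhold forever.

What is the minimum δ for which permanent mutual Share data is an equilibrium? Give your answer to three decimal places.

The best deviation is to choose Withhold for all 2 undetected periods, earning 16 each, then 8 forever once detected.
Deviation value: 16(1−δ^2)/(1−δ) + 8δ^2/(1−δ); cooperation value: 10/(1−δ).
IC: 10 ≥ 16(1−δ^2) + 8δ^2 = 16 − 8δ^2.
So δ^2 ≥ 6/8 = 3/4, giving δ ≥ (3/4)^(1/2) ≈ 0.866.

0.866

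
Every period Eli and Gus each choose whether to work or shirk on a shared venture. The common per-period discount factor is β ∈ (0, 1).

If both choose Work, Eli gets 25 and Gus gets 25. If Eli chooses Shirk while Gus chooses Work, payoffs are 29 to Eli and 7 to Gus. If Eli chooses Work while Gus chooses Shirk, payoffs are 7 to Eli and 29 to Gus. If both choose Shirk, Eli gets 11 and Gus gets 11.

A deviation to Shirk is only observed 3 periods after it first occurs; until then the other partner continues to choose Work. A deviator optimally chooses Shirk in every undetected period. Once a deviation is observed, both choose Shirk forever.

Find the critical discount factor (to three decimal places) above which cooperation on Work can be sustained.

Deviating for the 3 undetected periods gains 29−25 = 4 per period over cooperation, then loses 25−11 = 14 per period forever once punishment starts.
Gain: 4(1 + β + … + β^2); loss: 14·β^3/(1−β).
No profitable deviation ⇔ 4(1−β^3) ≤ 14·β^3, i.e. β^3 ≥ 4/(4+14) = 2/9.
Hence β ≥ (2/9)^(1/3) ≈ 0.606.

0.606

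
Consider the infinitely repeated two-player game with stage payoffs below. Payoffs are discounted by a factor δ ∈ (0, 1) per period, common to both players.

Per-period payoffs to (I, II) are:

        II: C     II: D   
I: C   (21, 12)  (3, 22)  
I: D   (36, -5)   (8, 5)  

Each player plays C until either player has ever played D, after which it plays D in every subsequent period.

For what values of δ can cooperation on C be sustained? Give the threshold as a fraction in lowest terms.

10/17

I: cooperation gives 21 each period; deviation gives 36 once then 8 forever.
  21/(1−δ) ≥ 36 + 8δ/(1−δ) ⇒ δ ≥ 15/28.
II: cooperation gives 12 each period; deviation gives 22 once then 5 forever.
  δ ≥ 10/17.
Both must hold, so the binding constraint is II's: δ ≥ 10/17.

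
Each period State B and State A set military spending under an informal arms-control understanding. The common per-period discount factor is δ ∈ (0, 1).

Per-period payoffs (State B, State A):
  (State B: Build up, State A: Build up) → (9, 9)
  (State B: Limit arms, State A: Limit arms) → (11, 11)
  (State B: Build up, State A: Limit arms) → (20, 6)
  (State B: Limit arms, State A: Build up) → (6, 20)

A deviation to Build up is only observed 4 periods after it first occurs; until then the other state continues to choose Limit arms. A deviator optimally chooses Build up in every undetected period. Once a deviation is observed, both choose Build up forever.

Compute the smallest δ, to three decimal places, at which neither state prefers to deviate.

A deviator earns 20 for 4 periods, then 9 forever; cooperating earns 11 forever. Multiplying the IC by (1−δ):
11 ≥ 20(1−δ^4) + 9δ^4, so 11·δ^4 ≥ 9 and δ^4 ≥ 9/11.
δ ≥ (9/11)^(1/4) ≈ 0.951.

0.951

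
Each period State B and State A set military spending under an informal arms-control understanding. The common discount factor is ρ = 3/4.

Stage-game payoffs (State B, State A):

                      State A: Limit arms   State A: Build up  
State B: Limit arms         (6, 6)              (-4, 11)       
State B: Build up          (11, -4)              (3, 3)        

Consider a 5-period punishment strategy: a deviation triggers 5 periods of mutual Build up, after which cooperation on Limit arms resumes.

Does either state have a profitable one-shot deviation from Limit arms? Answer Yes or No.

No

A one-shot deviation gives 11 now, then 3 for 5 periods, then back to 6.
Gain from deviating: (11−6) today; loss: (6−3) in each of the next 5 periods.
No-deviation condition: (6−3)(ρ+…+ρ^5) ≥ 11−6, i.e. ρ+…+ρ^5 ≥ 5/3.
At ρ = 3/4: ρ+…+ρ^5 = 2.2881 ≥ 1.6667.
So cooperation is sustainable.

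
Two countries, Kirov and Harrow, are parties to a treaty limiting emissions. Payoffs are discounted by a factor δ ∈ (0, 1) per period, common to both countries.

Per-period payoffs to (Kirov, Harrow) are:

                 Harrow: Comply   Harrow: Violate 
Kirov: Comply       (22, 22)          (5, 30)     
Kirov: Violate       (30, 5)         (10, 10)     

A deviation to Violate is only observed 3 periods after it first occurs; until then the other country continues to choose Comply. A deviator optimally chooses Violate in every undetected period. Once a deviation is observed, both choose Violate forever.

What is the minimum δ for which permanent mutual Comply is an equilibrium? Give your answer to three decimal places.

0.737

A deviator earns 30 for 3 periods, then 10 forever; cooperating earns 22 forever. Multiplying the IC by (1−δ):
22 ≥ 30(1−δ^3) + 10δ^3, so 20·δ^3 ≥ 8 and δ^3 ≥ 2/5.
δ ≥ (2/5)^(1/3) ≈ 0.737.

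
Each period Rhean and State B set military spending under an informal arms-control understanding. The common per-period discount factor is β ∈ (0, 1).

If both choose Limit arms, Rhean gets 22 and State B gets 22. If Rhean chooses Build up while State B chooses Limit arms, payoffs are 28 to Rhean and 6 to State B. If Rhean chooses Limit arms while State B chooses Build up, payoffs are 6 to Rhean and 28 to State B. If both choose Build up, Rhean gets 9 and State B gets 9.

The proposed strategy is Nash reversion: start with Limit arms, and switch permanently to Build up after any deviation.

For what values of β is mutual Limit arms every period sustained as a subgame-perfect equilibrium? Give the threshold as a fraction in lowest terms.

One-period gain from deviating is 28 − 22 = 6. The loss is 22 − 9 = 13 in every subsequent period, with present value 13·β/(1−β).
Deviation is unprofitable when 13·β/(1−β) ≥ 6, i.e. β/(1−β) ≥ 6/13.
Equivalently β ≥ 6/(6+13) = 6/19.

6/19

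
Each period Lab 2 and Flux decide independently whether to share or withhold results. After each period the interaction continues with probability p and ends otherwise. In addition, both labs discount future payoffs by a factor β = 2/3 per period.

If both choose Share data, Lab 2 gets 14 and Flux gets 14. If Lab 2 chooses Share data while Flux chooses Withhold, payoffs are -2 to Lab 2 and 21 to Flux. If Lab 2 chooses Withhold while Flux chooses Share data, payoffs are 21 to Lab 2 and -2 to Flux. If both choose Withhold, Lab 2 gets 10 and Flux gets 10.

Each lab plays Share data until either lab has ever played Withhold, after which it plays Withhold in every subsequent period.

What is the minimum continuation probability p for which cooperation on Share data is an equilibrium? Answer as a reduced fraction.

21/22

With continuation probability p and discount β, the effective per-period discount factor is βp.
Grim-trigger IC: βp ≥ (21−14)/(21−10) = 7/11.
So p ≥ (7/11)/(2/3) = 21/22.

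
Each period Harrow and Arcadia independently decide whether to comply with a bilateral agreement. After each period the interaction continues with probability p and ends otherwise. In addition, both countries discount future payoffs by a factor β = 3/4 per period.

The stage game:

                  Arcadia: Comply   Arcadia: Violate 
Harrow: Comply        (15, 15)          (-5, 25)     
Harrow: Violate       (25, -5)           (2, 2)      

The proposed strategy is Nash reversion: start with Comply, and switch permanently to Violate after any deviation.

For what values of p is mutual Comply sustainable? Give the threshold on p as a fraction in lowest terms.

With continuation probability p and discount β, the effective per-period discount factor is βp.
Grim-trigger IC: βp ≥ (25−15)/(25−2) = 10/23.
So p ≥ (10/23)/(3/4) = 40/69.

40/69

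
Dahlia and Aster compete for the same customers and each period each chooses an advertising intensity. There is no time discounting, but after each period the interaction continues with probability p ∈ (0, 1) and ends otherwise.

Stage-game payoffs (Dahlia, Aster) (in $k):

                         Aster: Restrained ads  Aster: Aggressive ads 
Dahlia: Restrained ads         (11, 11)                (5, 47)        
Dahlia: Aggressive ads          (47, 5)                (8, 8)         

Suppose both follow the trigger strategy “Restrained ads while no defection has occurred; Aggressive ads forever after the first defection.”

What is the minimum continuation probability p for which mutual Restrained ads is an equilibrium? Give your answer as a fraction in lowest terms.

Expected cooperation value is 11 + p·11 + p²·11 + … = 11/(1−p); deviation gives 47 + p·8/(1−p).
11 ≥ 47(1−p) + 8p ⇒ 39p ≥ 36 ⇒ p ≥ 36/39 = 12/13.

12/13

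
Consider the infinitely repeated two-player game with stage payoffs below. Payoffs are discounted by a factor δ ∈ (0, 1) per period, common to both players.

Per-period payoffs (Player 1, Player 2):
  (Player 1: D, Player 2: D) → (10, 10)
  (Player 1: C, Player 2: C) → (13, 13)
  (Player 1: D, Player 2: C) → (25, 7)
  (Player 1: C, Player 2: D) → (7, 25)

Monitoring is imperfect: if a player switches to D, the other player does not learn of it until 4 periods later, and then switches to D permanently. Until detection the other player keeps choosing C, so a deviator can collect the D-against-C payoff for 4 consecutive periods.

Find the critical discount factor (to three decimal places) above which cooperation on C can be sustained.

0.946

The best deviation is to choose D for all 4 undetected periods, earning 25 each, then 10 forever once detected.
Deviation value: 25(1−δ^4)/(1−δ) + 10δ^4/(1−δ); cooperation value: 13/(1−δ).
IC: 13 ≥ 25(1−δ^4) + 10δ^4 = 25 − 15δ^4.
So δ^4 ≥ 12/15 = 4/5, giving δ ≥ (4/5)^(1/4) ≈ 0.946.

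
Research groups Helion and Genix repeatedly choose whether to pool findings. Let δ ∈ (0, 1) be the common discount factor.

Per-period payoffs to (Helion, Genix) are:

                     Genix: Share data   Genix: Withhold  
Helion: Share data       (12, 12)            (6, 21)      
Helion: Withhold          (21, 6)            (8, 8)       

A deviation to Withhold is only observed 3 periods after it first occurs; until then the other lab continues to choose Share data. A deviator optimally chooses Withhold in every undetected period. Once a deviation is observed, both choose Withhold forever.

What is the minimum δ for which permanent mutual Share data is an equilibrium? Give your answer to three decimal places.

The best deviation is to choose Withhold for all 3 undetected periods, earning 21 each, then 8 forever once detected.
Deviation value: 21(1−δ^3)/(1−δ) + 8δ^3/(1−δ); cooperation value: 12/(1−δ).
IC: 12 ≥ 21(1−δ^3) + 8δ^3 = 21 − 13δ^3.
So δ^3 ≥ 9/13, giving δ ≥ (9/13)^(1/3) ≈ 0.885.

0.885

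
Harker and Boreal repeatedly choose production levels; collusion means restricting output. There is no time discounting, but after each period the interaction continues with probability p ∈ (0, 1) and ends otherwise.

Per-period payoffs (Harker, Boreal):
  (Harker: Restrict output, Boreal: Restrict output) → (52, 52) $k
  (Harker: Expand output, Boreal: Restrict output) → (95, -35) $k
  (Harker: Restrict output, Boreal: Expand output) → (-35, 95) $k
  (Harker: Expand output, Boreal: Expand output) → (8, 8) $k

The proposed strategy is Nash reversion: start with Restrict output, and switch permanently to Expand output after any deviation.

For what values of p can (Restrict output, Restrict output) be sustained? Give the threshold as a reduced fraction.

Expected cooperation value is 52 + p·52 + p²·52 + … = 52/(1−p); deviation gives 95 + p·8/(1−p).
52 ≥ 95(1−p) + 8p ⇒ 87p ≥ 43 ⇒ p ≥ 43/87.

43/87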